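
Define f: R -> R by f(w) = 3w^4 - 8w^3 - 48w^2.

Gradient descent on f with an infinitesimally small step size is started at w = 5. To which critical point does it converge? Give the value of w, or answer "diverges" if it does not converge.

4

f'(w) = 12w(w - 4)(w + 2), so f'(5) = 420.
Gradient descent moves in the -f' direction, i.e. w is decreasing.
The nearest critical point in that direction is w = 4, where f'' = 288 > 0 (a local minimum). The iterate converges there.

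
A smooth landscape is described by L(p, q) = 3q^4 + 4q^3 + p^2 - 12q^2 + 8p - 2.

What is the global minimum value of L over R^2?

L(p,q) separates as A(p) + B(q) − 2, so its minimum is min A + min B − 2.
A'(p) = 2p + 8 vanishes at p ∈ {-4}; B'(q) = 12q(q - 1)(q + 2) vanishes at q ∈ {-2, 0, 1}.
Local minima of A (where A''>0): A(-4)=-16. Local minima of B: B(-2)=-32, B(1)=-5.
So the global minimum of L is A(-4) + B(-2) − 2 = -16 − 32 − 2 = -50, attained at (-4, -2).

-50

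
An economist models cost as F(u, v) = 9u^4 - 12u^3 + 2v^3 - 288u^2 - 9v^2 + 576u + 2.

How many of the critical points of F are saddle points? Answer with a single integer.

3

F separates as a function of u plus a function of v, so ∇F=0 decouples.
∂F/∂u = 36(u - 4)(u - 1)(u + 4) = 0 at u ∈ {-4, 1, 4}; ∂F/∂v = 6v(v - 3) = 0 at v ∈ {0, 3}.
The Hessian is diagonal: diag(F_uu, F_vv). Second derivatives: F_uu(-4)=1440, F_uu(1)=-540, F_uu(4)=864; F_vv(0)=-18, F_vv(3)=18.
Saddle points occur where the two diagonal entries have opposite signs: (-4, 0), (1, 3), (4, 0). Count: 3.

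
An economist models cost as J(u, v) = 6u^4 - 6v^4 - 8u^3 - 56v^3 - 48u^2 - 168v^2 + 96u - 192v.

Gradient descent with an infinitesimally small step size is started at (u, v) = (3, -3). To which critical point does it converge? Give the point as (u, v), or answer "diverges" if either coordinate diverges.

(2, -2)

J is separable, so gradient descent decouples: u follows -∂J/∂u, v follows -∂J/∂v.
∂J/∂u = 24(u - 2)(u - 1)(u + 2); at u=3 this is 240, so u decreases.
∂J/∂v = -24(v + 1)(v + 2)(v + 4); at v=-3 this is -48, so v increases.
u converges to its nearest critical value 2 (a local min of the u-part); v converges to -2. The iterate converges to (2, -2).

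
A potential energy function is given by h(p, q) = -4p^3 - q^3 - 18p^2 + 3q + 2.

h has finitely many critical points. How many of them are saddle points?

2

h separates as a function of p plus a function of q, so ∇h=0 decouples.
∂h/∂p = -12p(p + 3) = 0 at p ∈ {-3, 0}; ∂h/∂q = -3(q - 1)(q + 1) = 0 at q ∈ {-1, 1}.
The Hessian is diagonal: diag(h_pp, h_qq). Second derivatives: h_pp(-3)=36, h_pp(0)=-36; h_qq(-1)=6, h_qq(1)=-6.
Saddle points occur where the two diagonal entries have opposite signs: (-3, 1), (0, -1). Count: 2.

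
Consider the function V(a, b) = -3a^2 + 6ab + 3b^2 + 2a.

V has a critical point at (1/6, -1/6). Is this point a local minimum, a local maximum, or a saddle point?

saddle point

The Hessian of V is constant: H = [[-6, 6], [6, 6]].
det(H) = (-6)·6 − 6² = -72.
Since det(H) < 0, H is indefinite and the critical point is a saddle point.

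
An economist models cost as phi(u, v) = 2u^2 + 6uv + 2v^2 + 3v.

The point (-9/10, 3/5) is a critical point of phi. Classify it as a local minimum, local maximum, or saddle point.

The Hessian of phi is constant: H = [[4, 6], [6, 4]].
det(H) = 4·4 − 6² = -20.
Since det(H) < 0, H is indefinite and the critical point is a saddle point.

saddle point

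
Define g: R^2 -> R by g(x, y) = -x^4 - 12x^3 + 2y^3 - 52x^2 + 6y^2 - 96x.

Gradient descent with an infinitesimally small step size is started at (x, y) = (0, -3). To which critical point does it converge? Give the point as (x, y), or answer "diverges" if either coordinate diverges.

g is separable, so gradient descent decouples: x follows -∂g/∂x, y follows -∂g/∂y.
∂g/∂x = -4(x + 2)(x + 3)(x + 4); at x=0 this is -96, so x increases.
∂g/∂y = 6y(y + 2); at y=-3 this is 18, so y decreases.
The x-coordinate has no critical point in that direction and runs off to infinity.

diverges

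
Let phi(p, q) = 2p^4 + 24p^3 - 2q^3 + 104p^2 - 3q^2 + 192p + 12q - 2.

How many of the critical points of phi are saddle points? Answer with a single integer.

3

phi separates as a function of p plus a function of q, so ∇phi=0 decouples.
∂phi/∂p = 8(p + 2)(p + 3)(p + 4) = 0 at p ∈ {-4, -3, -2}; ∂phi/∂q = -6(q - 1)(q + 2) = 0 at q ∈ {-2, 1}.
The Hessian is diagonal: diag(phi_pp, phi_qq). Second derivatives: phi_pp(-4)=16, phi_pp(-3)=-8, phi_pp(-2)=16; phi_qq(-2)=18, phi_qq(1)=-18.
Saddle points occur where the two diagonal entries have opposite signs: (-4, 1), (-3, -2), (-2, 1). Count: 3.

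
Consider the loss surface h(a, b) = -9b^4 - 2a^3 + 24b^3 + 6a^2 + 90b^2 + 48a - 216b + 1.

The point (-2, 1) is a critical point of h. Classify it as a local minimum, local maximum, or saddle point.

local minimum

The mixed partial ∂²h/∂a∂b is 0, so the Hessian at any point is diag(h_aa, h_bb) = diag(12(-a + 1), 36(-3b^2 + 4b + 5)).
At (-2, 1): H = diag(36, 216).
Both eigenvalues are positive, so H is positive definite: a local minimum.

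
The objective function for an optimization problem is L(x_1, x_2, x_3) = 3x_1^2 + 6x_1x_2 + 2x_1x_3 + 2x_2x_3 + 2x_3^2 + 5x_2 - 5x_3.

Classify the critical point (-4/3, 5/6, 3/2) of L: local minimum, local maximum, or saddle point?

The Hessian is constant: H = [[6, 6, 2], [6, 0, 2], [2, 2, 4]].
Leading principal minors: Δ₁ = 6, Δ₂ = -36, Δ₃ = -120.
The minors fit neither the all-positive nor the alternating-sign pattern, so H is indefinite: a saddle point.

saddle point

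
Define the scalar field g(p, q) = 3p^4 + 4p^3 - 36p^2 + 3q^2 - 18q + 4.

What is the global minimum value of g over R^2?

g(p,q) separates as A(p) + B(q) + 4, so its minimum is min A + min B + 4.
A'(p) = 12p(p - 2)(p + 3) vanishes at p ∈ {-3, 0, 2}; B'(q) = 6q - 18 vanishes at q ∈ {3}.
Local minima of A (where A''>0): A(-3)=-189, A(2)=-64. Local minima of B: B(3)=-27.
So the global minimum of g is A(-3) + B(3) + 4 = -189 − 27 + 4 = -212, attained at (-3, 3).

-212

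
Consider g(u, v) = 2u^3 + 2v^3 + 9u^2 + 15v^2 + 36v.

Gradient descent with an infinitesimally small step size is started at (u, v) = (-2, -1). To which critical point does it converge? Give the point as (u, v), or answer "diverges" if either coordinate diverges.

(0, -2)

g is separable, so gradient descent decouples: u follows -∂g/∂u, v follows -∂g/∂v.
∂g/∂u = 6u(u + 3); at u=-2 this is -12, so u increases.
∂g/∂v = 6(v + 2)(v + 3); at v=-1 this is 12, so v decreases.
u converges to its nearest critical value 0 (a local min of the u-part); v converges to -2. The iterate converges to (0, -2).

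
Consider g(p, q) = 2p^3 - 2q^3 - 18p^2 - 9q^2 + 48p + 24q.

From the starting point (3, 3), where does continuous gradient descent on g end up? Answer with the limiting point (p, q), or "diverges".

g is separable, so gradient descent decouples: p follows -∂g/∂p, q follows -∂g/∂q.
∂g/∂p = 6(p - 4)(p - 2); at p=3 this is -6, so p increases.
∂g/∂q = -6(q - 1)(q + 4); at q=3 this is -84, so q increases.
The q-coordinate has no critical point in that direction and runs off to infinity.

diverges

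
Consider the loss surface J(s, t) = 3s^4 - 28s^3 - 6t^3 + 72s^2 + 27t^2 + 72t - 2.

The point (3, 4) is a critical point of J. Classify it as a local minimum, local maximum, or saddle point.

local maximum

The mixed partial ∂²J/∂s∂t is 0, so the Hessian at any point is diag(J_ss, J_tt) = diag(12(3s^2 - 14s + 12), 18(-2t + 3)).
At (3, 4): H = diag(-36, -90).
Both eigenvalues are negative, so H is negative definite: a local maximum.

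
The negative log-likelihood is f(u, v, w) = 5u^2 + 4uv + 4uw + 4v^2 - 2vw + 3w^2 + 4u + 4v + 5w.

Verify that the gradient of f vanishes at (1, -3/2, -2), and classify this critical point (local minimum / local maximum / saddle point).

∇f = (10u + 4v + 4w + 4, 4u + 8v - 2w + 4, 4u - 2v + 6w + 5); substituting (1, -3/2, -2) gives ∇f = (0, 0, 0), so (1, -3/2, -2) is indeed a critical point.
The Hessian is constant: H = [[10, 4, 4], [4, 8, -2], [4, -2, 6]].
Leading principal minors: Δ₁ = 10, Δ₂ = 64, Δ₃ = 152.
All leading minors are positive, so H is positive definite: a local minimum.

local minimum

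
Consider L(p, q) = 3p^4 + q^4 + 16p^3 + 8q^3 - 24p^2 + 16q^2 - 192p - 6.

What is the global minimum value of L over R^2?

-310

L(p,q) separates as A(p) + B(q) − 6, so its minimum is min A + min B − 6.
A'(p) = 12(p - 2)(p + 2)(p + 4) vanishes at p ∈ {-4, -2, 2}; B'(q) = 4q(q + 2)(q + 4) vanishes at q ∈ {-4, -2, 0}.
Local minima of A (where A''>0): A(-4)=128, A(2)=-304. Local minima of B: B(-4)=0, B(0)=0.
So the global minimum of L is A(2) + B(-4) − 6 = -304 + 0 − 6 = -310, attained at (2, -4).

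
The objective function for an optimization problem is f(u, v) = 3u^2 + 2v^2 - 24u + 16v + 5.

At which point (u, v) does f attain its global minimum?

f(u,v) separates as P(u) + Q(v) + 5, so its minimum is min P + min Q + 5.
P'(u) = 6u - 24 vanishes at u ∈ {4}; Q'(v) = 4v + 16 vanishes at v ∈ {-4}.
Local minima of P (where P''>0): P(4)=-48. Local minima of Q: Q(-4)=-32.
So the global minimum of f is P(4) + Q(-4) + 5 = -48 − 32 + 5 = -75, attained at (4, -4).

(4, -4)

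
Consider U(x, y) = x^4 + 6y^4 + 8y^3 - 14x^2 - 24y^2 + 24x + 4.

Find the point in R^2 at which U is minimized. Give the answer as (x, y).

U(x,y) separates as P(x) + Q(y) + 4, so its minimum is min P + min Q + 4.
P'(x) = 4(x - 2)(x - 1)(x + 3) vanishes at x ∈ {-3, 1, 2}; Q'(y) = 24y(y - 1)(y + 2) vanishes at y ∈ {-2, 0, 1}.
Local minima of P (where P''>0): P(-3)=-117, P(2)=8. Local minima of Q: Q(-2)=-64, Q(1)=-10.
So the global minimum of U is P(-3) + Q(-2) + 4 = -117 − 64 + 4 = -177, attained at (-3, -2).

(-3, -2)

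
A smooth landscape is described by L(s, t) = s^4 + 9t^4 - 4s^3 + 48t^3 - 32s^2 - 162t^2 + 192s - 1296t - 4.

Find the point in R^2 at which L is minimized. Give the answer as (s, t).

L(s,t) separates as P(s) + Q(t) − 4, so its minimum is min P + min Q − 4.
P'(s) = 4(s - 4)(s - 3)(s + 4) vanishes at s ∈ {-4, 3, 4}; Q'(t) = 36(t - 3)(t + 3)(t + 4) vanishes at t ∈ {-4, -3, 3}.
Local minima of P (where P''>0): P(-4)=-768, P(4)=256. Local minima of Q: Q(-4)=1824, Q(3)=-3321.
So the global minimum of L is P(-4) + Q(3) − 4 = -768 − 3321 − 4 = -4093, attained at (-4, 3).

(-4, 3)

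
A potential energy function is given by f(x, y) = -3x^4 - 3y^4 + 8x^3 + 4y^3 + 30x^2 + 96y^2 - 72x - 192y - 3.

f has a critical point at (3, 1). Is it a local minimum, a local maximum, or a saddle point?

saddle point

The mixed partial ∂²f/∂x∂y is 0, so the Hessian at any point is diag(f_xx, f_yy) = diag(12(-3x^2 + 4x + 5), 12(-3y^2 + 2y + 16)).
At (3, 1): H = diag(-120, 180).
The eigenvalues have opposite signs, so H is indefinite: a saddle point.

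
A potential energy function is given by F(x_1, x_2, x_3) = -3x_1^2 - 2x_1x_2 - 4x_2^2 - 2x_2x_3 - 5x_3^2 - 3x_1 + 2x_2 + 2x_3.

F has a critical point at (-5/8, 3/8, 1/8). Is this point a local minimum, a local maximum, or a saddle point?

The Hessian is constant: H = [[-6, -2, 0], [-2, -8, -2], [0, -2, -10]].
Leading principal minors: Δ₁ = -6, Δ₂ = 44, Δ₃ = -416.
The minors alternate sign starting negative (−, +, −), so H is negative definite: a local maximum.

local maximum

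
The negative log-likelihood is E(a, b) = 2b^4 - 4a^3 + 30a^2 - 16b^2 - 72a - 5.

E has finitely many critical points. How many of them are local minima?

E separates as a function of a plus a function of b, so ∇E=0 decouples.
∂E/∂a = -12(a - 3)(a - 2) = 0 at a ∈ {2, 3}; ∂E/∂b = 8b(b - 2)(b + 2) = 0 at b ∈ {-2, 0, 2}.
The Hessian is diagonal: diag(E_aa, E_bb). Second derivatives: E_aa(2)=12, E_aa(3)=-12; E_bb(-2)=64, E_bb(0)=-32, E_bb(2)=64.
Local minima occur where both diagonal entries positive: (2, -2), (2, 2). Count: 2.

2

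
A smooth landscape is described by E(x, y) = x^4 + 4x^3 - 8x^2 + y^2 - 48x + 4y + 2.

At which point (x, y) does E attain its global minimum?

E(x,y) separates as P(x) + Q(y) + 2, so its minimum is min P + min Q + 2.
P'(x) = 4(x - 2)(x + 2)(x + 3) vanishes at x ∈ {-3, -2, 2}; Q'(y) = 2y + 4 vanishes at y ∈ {-2}.
Local minima of P (where P''>0): P(-3)=45, P(2)=-80. Local minima of Q: Q(-2)=-4.
So the global minimum of E is P(2) + Q(-2) + 2 = -80 − 4 + 2 = -82, attained at (2, -2).

(2, -2)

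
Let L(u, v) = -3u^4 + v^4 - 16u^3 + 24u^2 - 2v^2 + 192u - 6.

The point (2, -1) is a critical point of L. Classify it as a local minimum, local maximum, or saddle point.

saddle point

The mixed partial ∂²L/∂u∂v is 0, so the Hessian at any point is diag(L_uu, L_vv) = diag(12(-3u^2 - 8u + 4), 4(3v^2 - 1)).
At (2, -1): H = diag(-288, 8).
The eigenvalues have opposite signs, so H is indefinite: a saddle point.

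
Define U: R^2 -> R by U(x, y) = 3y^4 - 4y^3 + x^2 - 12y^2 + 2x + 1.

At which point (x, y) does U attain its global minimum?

(-1, 2)

U(x,y) separates as P(x) + Q(y) + 1, so its minimum is min P + min Q + 1.
P'(x) = 2x + 2 vanishes at x ∈ {-1}; Q'(y) = 12y(y - 2)(y + 1) vanishes at y ∈ {-1, 0, 2}.
Local minima of P (where P''>0): P(-1)=-1. Local minima of Q: Q(-1)=-5, Q(2)=-32.
So the global minimum of U is P(-1) + Q(2) + 1 = -1 − 32 + 1 = -32, attained at (-1, 2).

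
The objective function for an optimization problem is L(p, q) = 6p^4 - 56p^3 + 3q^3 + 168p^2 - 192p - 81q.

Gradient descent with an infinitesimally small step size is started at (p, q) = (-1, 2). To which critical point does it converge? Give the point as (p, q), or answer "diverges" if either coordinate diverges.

(1, 3)

L is separable, so gradient descent decouples: p follows -∂L/∂p, q follows -∂L/∂q.
∂L/∂p = 24(p - 4)(p - 2)(p - 1); at p=-1 this is -720, so p increases.
∂L/∂q = 9(q - 3)(q + 3); at q=2 this is -45, so q increases.
p converges to its nearest critical value 1 (a local min of the p-part); q converges to 3. The iterate converges to (1, 3).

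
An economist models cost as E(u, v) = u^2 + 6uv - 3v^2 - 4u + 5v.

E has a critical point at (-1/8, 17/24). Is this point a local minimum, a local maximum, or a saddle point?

saddle point

The Hessian of E is constant: H = [[2, 6], [6, -6]].
det(H) = 2·(-6) − 6² = -48.
Since det(H) < 0, H is indefinite and the critical point is a saddle point.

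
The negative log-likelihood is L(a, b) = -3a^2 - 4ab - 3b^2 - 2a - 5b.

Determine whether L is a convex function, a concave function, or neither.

concave

L is quadratic, so its Hessian is the constant matrix H = [[-6, -4], [-4, -6]].
det(H) = 20, tr(H) = -12.
det(H) > 0 and tr(H) < 0, so H is negative definite everywhere: concave.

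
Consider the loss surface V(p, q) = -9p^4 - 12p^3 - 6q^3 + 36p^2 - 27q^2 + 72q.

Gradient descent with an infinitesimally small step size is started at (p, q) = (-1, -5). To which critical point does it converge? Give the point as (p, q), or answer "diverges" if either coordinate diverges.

V is separable, so gradient descent decouples: p follows -∂V/∂p, q follows -∂V/∂q.
∂V/∂p = -36p(p - 1)(p + 2); at p=-1 this is -72, so p increases.
∂V/∂q = -18(q - 1)(q + 4); at q=-5 this is -108, so q increases.
p converges to its nearest critical value 0 (a local min of the p-part); q converges to -4. The iterate converges to (0, -4).

(0, -4)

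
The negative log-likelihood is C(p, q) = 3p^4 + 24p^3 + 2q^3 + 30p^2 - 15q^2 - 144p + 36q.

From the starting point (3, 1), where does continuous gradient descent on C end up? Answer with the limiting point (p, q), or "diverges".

diverges

C is separable, so gradient descent decouples: p follows -∂C/∂p, q follows -∂C/∂q.
∂C/∂p = 12(p - 1)(p + 3)(p + 4); at p=3 this is 1008, so p decreases.
∂C/∂q = 6(q - 3)(q - 2); at q=1 this is 12, so q decreases.
The q-coordinate has no critical point in that direction and runs off to infinity.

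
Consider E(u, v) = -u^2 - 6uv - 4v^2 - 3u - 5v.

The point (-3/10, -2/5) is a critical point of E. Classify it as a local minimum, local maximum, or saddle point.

saddle point

The Hessian of E is constant: H = [[-2, -6], [-6, -8]].
det(H) = (-2)·(-8) − (-6)² = -20.
Since det(H) < 0, H is indefinite and the critical point is a saddle point.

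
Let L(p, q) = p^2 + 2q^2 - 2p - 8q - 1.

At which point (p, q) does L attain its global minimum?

(1, 2)

L(p,q) separates as A(p) + B(q) − 1, so its minimum is min A + min B − 1.
A'(p) = 2p - 2 vanishes at p ∈ {1}; B'(q) = 4q - 8 vanishes at q ∈ {2}.
Local minima of A (where A''>0): A(1)=-1. Local minima of B: B(2)=-8.
So the global minimum of L is A(1) + B(2) − 1 = -1 − 8 − 1 = -10, attained at (1, 2).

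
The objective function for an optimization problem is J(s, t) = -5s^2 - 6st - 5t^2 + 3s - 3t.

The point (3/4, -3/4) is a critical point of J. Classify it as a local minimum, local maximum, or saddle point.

The Hessian of J is constant: H = [[-10, -6], [-6, -10]].
det(H) = (-10)·(-10) − (-6)² = 64.
det(H) > 0 and tr(H) = -20 < 0, so H is negative definite and the point is a local maximum.

local maximum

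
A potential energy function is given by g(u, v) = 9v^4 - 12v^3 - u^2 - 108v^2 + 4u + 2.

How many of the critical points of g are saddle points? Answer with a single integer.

g separates as a function of u plus a function of v, so ∇g=0 decouples.
∂g/∂u = -2(u - 2) = 0 at u ∈ {2}; ∂g/∂v = 36v(v - 3)(v + 2) = 0 at v ∈ {-2, 0, 3}.
The Hessian is diagonal: diag(g_uu, g_vv). Second derivatives: g_uu(2)=-2; g_vv(-2)=360, g_vv(0)=-216, g_vv(3)=540.
Saddle points occur where the two diagonal entries have opposite signs: (2, -2), (2, 3). Count: 2.

2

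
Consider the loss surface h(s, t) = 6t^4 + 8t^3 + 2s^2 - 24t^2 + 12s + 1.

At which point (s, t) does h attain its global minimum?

(-3, -2)

h(s,t) separates as P(s) + Q(t) + 1, so its minimum is min P + min Q + 1.
P'(s) = 4s + 12 vanishes at s ∈ {-3}; Q'(t) = 24t(t - 1)(t + 2) vanishes at t ∈ {-2, 0, 1}.
Local minima of P (where P''>0): P(-3)=-18. Local minima of Q: Q(-2)=-64, Q(1)=-10.
So the global minimum of h is P(-3) + Q(-2) + 1 = -18 − 64 + 1 = -81, attained at (-3, -2).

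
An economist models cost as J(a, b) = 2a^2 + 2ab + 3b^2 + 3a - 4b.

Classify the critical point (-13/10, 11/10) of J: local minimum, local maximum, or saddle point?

The Hessian of J is constant: H = [[4, 2], [2, 6]].
det(H) = 4·6 − 2² = 20.
det(H) > 0 and tr(H) = 10 > 0, so H is positive definite and the point is a local minimum.

local minimum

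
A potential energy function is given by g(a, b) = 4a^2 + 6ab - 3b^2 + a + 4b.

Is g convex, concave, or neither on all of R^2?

neither

g is quadratic, so its Hessian is the constant matrix H = [[8, 6], [6, -6]].
det(H) = -84, tr(H) = 2.
det(H) < 0, so H is indefinite: neither convex nor concave.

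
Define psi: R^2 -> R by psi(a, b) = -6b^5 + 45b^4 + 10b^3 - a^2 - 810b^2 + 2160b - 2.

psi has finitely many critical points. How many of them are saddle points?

2

psi separates as a function of a plus a function of b, so ∇psi=0 decouples.
∂psi/∂a = -2a = 0 at a ∈ {0}; ∂psi/∂b = -30(b - 4)(b - 3)(b - 2)(b + 3) = 0 at b ∈ {-3, 2, 3, 4}.
The Hessian is diagonal: diag(psi_aa, psi_bb). Second derivatives: psi_aa(0)=-2; psi_bb(-3)=6300, psi_bb(2)=-300, psi_bb(3)=180, psi_bb(4)=-420.
Saddle points occur where the two diagonal entries have opposite signs: (0, -3), (0, 3). Count: 2.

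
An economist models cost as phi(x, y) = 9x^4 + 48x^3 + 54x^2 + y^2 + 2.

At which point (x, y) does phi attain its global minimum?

(-3, 0)

phi(x,y) separates as P(x) + Q(y) + 2, so its minimum is min P + min Q + 2.
P'(x) = 36x(x + 1)(x + 3) vanishes at x ∈ {-3, -1, 0}; Q'(y) = 2y vanishes at y ∈ {0}.
Local minima of P (where P''>0): P(-3)=-81, P(0)=0. Local minima of Q: Q(0)=0.
So the global minimum of phi is P(-3) + Q(0) + 2 = -81 + 0 + 2 = -79, attained at (-3, 0).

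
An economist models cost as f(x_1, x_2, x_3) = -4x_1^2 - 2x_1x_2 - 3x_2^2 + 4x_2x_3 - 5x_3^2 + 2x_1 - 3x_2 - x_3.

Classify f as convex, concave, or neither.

f is quadratic, so its Hessian is the constant matrix H = [[-8, -2, 0], [-2, -6, 4], [0, 4, -10]].
Leading principal minors: -8, 44, -312.
Signs alternate −, +, − ⇒ H ≺ 0 ⇒ concave.

concave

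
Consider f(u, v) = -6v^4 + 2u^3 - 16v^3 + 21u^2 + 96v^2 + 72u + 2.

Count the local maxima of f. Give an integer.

2

f separates as a function of u plus a function of v, so ∇f=0 decouples.
∂f/∂u = 6(u + 3)(u + 4) = 0 at u ∈ {-4, -3}; ∂f/∂v = -24v(v - 2)(v + 4) = 0 at v ∈ {-4, 0, 2}.
The Hessian is diagonal: diag(f_uu, f_vv). Second derivatives: f_uu(-4)=-6, f_uu(-3)=6; f_vv(-4)=-576, f_vv(0)=192, f_vv(2)=-288.
Local maxima occur where both diagonal entries negative: (-4, -4), (-4, 2). Count: 2.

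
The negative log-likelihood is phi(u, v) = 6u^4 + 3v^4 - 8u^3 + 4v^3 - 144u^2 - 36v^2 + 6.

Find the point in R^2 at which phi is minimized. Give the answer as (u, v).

phi(u,v) separates as P(u) + Q(v) + 6, so its minimum is min P + min Q + 6.
P'(u) = 24u(u - 4)(u + 3) vanishes at u ∈ {-3, 0, 4}; Q'(v) = 12v(v - 2)(v + 3) vanishes at v ∈ {-3, 0, 2}.
Local minima of P (where P''>0): P(-3)=-594, P(4)=-1280. Local minima of Q: Q(-3)=-189, Q(2)=-64.
So the global minimum of phi is P(4) + Q(-3) + 6 = -1280 − 189 + 6 = -1463, attained at (4, -3).

(4, -3)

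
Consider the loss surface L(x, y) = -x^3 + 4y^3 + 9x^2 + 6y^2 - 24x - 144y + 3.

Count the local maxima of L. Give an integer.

1

L separates as a function of x plus a function of y, so ∇L=0 decouples.
∂L/∂x = -3(x - 4)(x - 2) = 0 at x ∈ {2, 4}; ∂L/∂y = 12(y - 3)(y + 4) = 0 at y ∈ {-4, 3}.
The Hessian is diagonal: diag(L_xx, L_yy). Second derivatives: L_xx(2)=6, L_xx(4)=-6; L_yy(-4)=-84, L_yy(3)=84.
Local maxima occur where both diagonal entries negative: (4, -4). Count: 1.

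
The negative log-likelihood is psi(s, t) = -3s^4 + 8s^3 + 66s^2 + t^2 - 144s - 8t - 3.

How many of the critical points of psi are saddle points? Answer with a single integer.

psi separates as a function of s plus a function of t, so ∇psi=0 decouples.
∂psi/∂s = -12(s - 4)(s - 1)(s + 3) = 0 at s ∈ {-3, 1, 4}; ∂psi/∂t = 2(t - 4) = 0 at t ∈ {4}.
The Hessian is diagonal: diag(psi_ss, psi_tt). Second derivatives: psi_ss(-3)=-336, psi_ss(1)=144, psi_ss(4)=-252; psi_tt(4)=2.
Saddle points occur where the two diagonal entries have opposite signs: (-3, 4), (4, 4). Count: 2.

2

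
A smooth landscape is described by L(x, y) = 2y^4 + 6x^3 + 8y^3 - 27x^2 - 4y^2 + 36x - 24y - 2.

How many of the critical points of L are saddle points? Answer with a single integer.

L separates as a function of x plus a function of y, so ∇L=0 decouples.
∂L/∂x = 18(x - 2)(x - 1) = 0 at x ∈ {1, 2}; ∂L/∂y = 8(y - 1)(y + 1)(y + 3) = 0 at y ∈ {-3, -1, 1}.
The Hessian is diagonal: diag(L_xx, L_yy). Second derivatives: L_xx(1)=-18, L_xx(2)=18; L_yy(-3)=64, L_yy(-1)=-32, L_yy(1)=64.
Saddle points occur where the two diagonal entries have opposite signs: (1, -3), (1, 1), (2, -1). Count: 3.

3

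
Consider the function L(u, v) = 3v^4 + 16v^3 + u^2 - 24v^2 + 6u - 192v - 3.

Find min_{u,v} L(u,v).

-316

L(u,v) separates as P(u) + Q(v) − 3, so its minimum is min P + min Q − 3.
P'(u) = 2u + 6 vanishes at u ∈ {-3}; Q'(v) = 12(v - 2)(v + 2)(v + 4) vanishes at v ∈ {-4, -2, 2}.
Local minima of P (where P''>0): P(-3)=-9. Local minima of Q: Q(-4)=128, Q(2)=-304.
So the global minimum of L is P(-3) + Q(2) − 3 = -9 − 304 − 3 = -316, attained at (-3, 2).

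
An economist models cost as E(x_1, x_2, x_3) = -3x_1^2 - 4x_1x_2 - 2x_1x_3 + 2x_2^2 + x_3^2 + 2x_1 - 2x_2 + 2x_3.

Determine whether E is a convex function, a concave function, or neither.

E is quadratic, so its Hessian is the constant matrix H = [[-6, -4, -2], [-4, 4, 0], [-2, 0, 2]].
Leading principal minors: -6, -40, -96.
Neither pattern holds ⇒ H is indefinite ⇒ neither convex nor concave.

neither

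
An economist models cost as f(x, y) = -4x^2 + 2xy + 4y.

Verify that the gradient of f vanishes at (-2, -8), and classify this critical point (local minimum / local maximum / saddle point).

∇f = (-8x + 2y, 2x + 4); substituting (-2, -8) gives ∇f = (0, 0), so (-2, -8) is indeed a critical point.
The Hessian of f is constant: H = [[-8, 2], [2, 0]].
det(H) = (-8)·0 − 2² = -4.
Since det(H) < 0, H is indefinite and the critical point is a saddle point.

saddle point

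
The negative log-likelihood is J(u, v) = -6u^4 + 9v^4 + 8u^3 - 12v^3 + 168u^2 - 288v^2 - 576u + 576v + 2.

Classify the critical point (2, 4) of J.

The mixed partial ∂²J/∂u∂v is 0, so the Hessian at any point is diag(J_uu, J_vv) = diag(24(-3u^2 + 2u + 14), 36(3v^2 - 2v - 16)).
At (2, 4): H = diag(144, 864).
Both eigenvalues are positive, so H is positive definite: a local minimum.

local minimum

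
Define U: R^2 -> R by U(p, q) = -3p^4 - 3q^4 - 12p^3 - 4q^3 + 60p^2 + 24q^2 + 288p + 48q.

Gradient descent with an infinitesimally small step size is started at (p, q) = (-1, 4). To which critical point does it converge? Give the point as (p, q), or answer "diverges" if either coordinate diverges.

diverges

U is separable, so gradient descent decouples: p follows -∂U/∂p, q follows -∂U/∂q.
∂U/∂p = -12(p - 3)(p + 2)(p + 4); at p=-1 this is 144, so p decreases.
∂U/∂q = -12(q - 2)(q + 1)(q + 2); at q=4 this is -720, so q increases.
The q-coordinate has no critical point in that direction and runs off to infinity.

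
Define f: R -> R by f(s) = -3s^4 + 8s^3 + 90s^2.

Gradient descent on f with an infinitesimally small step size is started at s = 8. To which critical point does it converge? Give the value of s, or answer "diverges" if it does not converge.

diverges

f'(s) = -12s(s - 5)(s + 3), so f'(8) = -3168.
Gradient descent moves in the -f' direction, i.e. s is increasing.
There is no critical point above s=8, and f' keeps the same sign, so the iterate runs off to +∞.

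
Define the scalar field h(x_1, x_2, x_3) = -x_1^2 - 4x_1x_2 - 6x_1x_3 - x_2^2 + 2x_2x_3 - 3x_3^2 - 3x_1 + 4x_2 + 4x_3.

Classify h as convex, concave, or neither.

neither

h is quadratic, so its Hessian is the constant matrix H = [[-2, -4, -6], [-4, -2, 2], [-6, 2, -6]].
Leading principal minors: -2, -12, 248.
Neither pattern holds ⇒ H is indefinite ⇒ neither convex nor concave.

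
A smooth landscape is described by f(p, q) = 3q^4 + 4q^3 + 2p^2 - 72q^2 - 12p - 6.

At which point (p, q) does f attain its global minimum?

f(p,q) separates as A(p) + B(q) − 6, so its minimum is min A + min B − 6.
A'(p) = 4p - 12 vanishes at p ∈ {3}; B'(q) = 12q(q - 3)(q + 4) vanishes at q ∈ {-4, 0, 3}.
Local minima of A (where A''>0): A(3)=-18. Local minima of B: B(-4)=-640, B(3)=-297.
So the global minimum of f is A(3) + B(-4) − 6 = -18 − 640 − 6 = -664, attained at (3, -4).

(3, -4)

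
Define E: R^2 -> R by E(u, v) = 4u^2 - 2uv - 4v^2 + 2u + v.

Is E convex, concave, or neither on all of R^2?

neither

E is quadratic, so its Hessian is the constant matrix H = [[8, -2], [-2, -8]].
det(H) = -68, tr(H) = 0.
det(H) < 0, so H is indefinite: neither convex nor concave.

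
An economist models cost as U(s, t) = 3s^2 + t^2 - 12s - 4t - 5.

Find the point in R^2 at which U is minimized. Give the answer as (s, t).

(2, 2)

U(s,t) separates as P(s) + Q(t) − 5, so its minimum is min P + min Q − 5.
P'(s) = 6s - 12 vanishes at s ∈ {2}; Q'(t) = 2(t - 2) vanishes at t ∈ {2}.
Local minima of P (where P''>0): P(2)=-12. Local minima of Q: Q(2)=-4.
So the global minimum of U is P(2) + Q(2) − 5 = -12 − 4 − 5 = -21, attained at (2, 2).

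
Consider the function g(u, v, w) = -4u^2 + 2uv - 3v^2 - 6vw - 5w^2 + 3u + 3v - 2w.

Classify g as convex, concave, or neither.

g is quadratic, so its Hessian is the constant matrix H = [[-8, 2, 0], [2, -6, -6], [0, -6, -10]].
Leading principal minors: -8, 44, -152.
Signs alternate −, +, − ⇒ H ≺ 0 ⇒ concave.

concave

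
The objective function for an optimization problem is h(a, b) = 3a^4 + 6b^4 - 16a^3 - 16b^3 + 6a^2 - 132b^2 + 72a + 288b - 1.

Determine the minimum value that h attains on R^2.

-1182

h(a,b) separates as P(a) + Q(b) − 1, so its minimum is min P + min Q − 1.
P'(a) = 12(a - 3)(a - 2)(a + 1) vanishes at a ∈ {-1, 2, 3}; Q'(b) = 24(b - 4)(b - 1)(b + 3) vanishes at b ∈ {-3, 1, 4}.
Local minima of P (where P''>0): P(-1)=-47, P(3)=81. Local minima of Q: Q(-3)=-1134, Q(4)=-448.
So the global minimum of h is P(-1) + Q(-3) − 1 = -47 − 1134 − 1 = -1182, attained at (-1, -3).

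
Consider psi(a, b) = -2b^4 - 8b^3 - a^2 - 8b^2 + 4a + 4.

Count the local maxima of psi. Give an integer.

2

psi separates as a function of a plus a function of b, so ∇psi=0 decouples.
∂psi/∂a = -2(a - 2) = 0 at a ∈ {2}; ∂psi/∂b = -8b(b + 1)(b + 2) = 0 at b ∈ {-2, -1, 0}.
The Hessian is diagonal: diag(psi_aa, psi_bb). Second derivatives: psi_aa(2)=-2; psi_bb(-2)=-16, psi_bb(-1)=8, psi_bb(0)=-16.
Local maxima occur where both diagonal entries negative: (2, -2), (2, 0). Count: 2.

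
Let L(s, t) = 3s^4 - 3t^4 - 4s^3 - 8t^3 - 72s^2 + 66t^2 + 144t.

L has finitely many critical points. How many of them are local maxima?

2

L separates as a function of s plus a function of t, so ∇L=0 decouples.
∂L/∂s = 12s(s - 4)(s + 3) = 0 at s ∈ {-3, 0, 4}; ∂L/∂t = -12(t - 3)(t + 1)(t + 4) = 0 at t ∈ {-4, -1, 3}.
The Hessian is diagonal: diag(L_ss, L_tt). Second derivatives: L_ss(-3)=252, L_ss(0)=-144, L_ss(4)=336; L_tt(-4)=-252, L_tt(-1)=144, L_tt(3)=-336.
Local maxima occur where both diagonal entries negative: (0, -4), (0, 3). Count: 2.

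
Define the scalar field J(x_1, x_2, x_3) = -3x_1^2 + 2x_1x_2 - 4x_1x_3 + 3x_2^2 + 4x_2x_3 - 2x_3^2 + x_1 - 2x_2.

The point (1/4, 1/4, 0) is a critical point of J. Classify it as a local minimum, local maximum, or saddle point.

saddle point

The Hessian is constant: H = [[-6, 2, -4], [2, 6, 4], [-4, 4, -4]].
Leading principal minors: Δ₁ = -6, Δ₂ = -40, Δ₃ = 96.
The minors fit neither the all-positive nor the alternating-sign pattern, so H is indefinite: a saddle point.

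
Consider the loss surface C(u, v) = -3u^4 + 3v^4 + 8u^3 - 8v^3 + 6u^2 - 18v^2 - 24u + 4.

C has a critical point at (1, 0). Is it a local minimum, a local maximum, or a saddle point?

saddle point

The mixed partial ∂²C/∂u∂v is 0, so the Hessian at any point is diag(C_uu, C_vv) = diag(12(-3u^2 + 4u + 1), 12(3v^2 - 4v - 3)).
At (1, 0): H = diag(24, -36).
The eigenvalues have opposite signs, so H is indefinite: a saddle point.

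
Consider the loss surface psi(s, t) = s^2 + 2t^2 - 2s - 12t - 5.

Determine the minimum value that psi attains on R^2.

-24

psi(s,t) separates as P(s) + Q(t) − 5, so its minimum is min P + min Q − 5.
P'(s) = 2s - 2 vanishes at s ∈ {1}; Q'(t) = 4(t - 3) vanishes at t ∈ {3}.
Local minima of P (where P''>0): P(1)=-1. Local minima of Q: Q(3)=-18.
So the global minimum of psi is P(1) + Q(3) − 5 = -1 − 18 − 5 = -24, attained at (1, 3).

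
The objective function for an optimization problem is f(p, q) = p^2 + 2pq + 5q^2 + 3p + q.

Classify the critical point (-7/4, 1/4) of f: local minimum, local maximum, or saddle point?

The Hessian of f is constant: H = [[2, 2], [2, 10]].
det(H) = 2·10 − 2² = 16.
det(H) > 0 and tr(H) = 12 > 0, so H is positive definite and the point is a local minimum.

local minimum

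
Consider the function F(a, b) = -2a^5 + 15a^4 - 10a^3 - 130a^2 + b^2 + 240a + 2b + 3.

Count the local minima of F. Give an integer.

2

F separates as a function of a plus a function of b, so ∇F=0 decouples.
∂F/∂a = -10(a - 4)(a - 3)(a - 1)(a + 2) = 0 at a ∈ {-2, 1, 3, 4}; ∂F/∂b = 2(b + 1) = 0 at b ∈ {-1}.
The Hessian is diagonal: diag(F_aa, F_bb). Second derivatives: F_aa(-2)=900, F_aa(1)=-180, F_aa(3)=100, F_aa(4)=-180; F_bb(-1)=2.
Local minima occur where both diagonal entries positive: (-2, -1), (3, -1). Count: 2.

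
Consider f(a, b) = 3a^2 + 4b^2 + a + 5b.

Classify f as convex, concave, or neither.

f is quadratic, so its Hessian is the constant matrix H = [[6, 0], [0, 8]].
det(H) = 48, tr(H) = 14.
det(H) > 0 and tr(H) > 0, so H is positive definite everywhere: convex.

convex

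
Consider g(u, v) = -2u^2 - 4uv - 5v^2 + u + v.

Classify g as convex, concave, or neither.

concave

g is quadratic, so its Hessian is the constant matrix H = [[-4, -4], [-4, -10]].
det(H) = 24, tr(H) = -14.
det(H) > 0 and tr(H) < 0, so H is negative definite everywhere: concave.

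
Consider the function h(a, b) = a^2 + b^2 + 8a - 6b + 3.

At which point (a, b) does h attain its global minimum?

h(a,b) separates as P(a) + Q(b) + 3, so its minimum is min P + min Q + 3.
P'(a) = 2a + 8 vanishes at a ∈ {-4}; Q'(b) = 2b - 6 vanishes at b ∈ {3}.
Local minima of P (where P''>0): P(-4)=-16. Local minima of Q: Q(3)=-9.
So the global minimum of h is P(-4) + Q(3) + 3 = -16 − 9 + 3 = -22, attained at (-4, 3).

(-4, 3)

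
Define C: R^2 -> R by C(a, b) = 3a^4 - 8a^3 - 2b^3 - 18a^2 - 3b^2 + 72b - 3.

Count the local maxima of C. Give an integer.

C separates as a function of a plus a function of b, so ∇C=0 decouples.
∂C/∂a = 12a(a - 3)(a + 1) = 0 at a ∈ {-1, 0, 3}; ∂C/∂b = -6(b - 3)(b + 4) = 0 at b ∈ {-4, 3}.
The Hessian is diagonal: diag(C_aa, C_bb). Second derivatives: C_aa(-1)=48, C_aa(0)=-36, C_aa(3)=144; C_bb(-4)=42, C_bb(3)=-42.
Local maxima occur where both diagonal entries negative: (0, 3). Count: 1.

1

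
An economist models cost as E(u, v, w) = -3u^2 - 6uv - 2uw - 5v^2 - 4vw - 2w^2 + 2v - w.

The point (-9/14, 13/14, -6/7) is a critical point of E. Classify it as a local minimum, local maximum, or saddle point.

local maximum

The Hessian is constant: H = [[-6, -6, -2], [-6, -10, -4], [-2, -4, -4]].
Leading principal minors: Δ₁ = -6, Δ₂ = 24, Δ₃ = -56.
The minors alternate sign starting negative (−, +, −), so H is negative definite: a local maximum.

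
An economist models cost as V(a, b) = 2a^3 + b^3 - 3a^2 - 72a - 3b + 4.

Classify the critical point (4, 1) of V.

The mixed partial ∂²V/∂a∂b is 0, so the Hessian at any point is diag(V_aa, V_bb) = diag(6(2a - 1), 6b).
At (4, 1): H = diag(42, 6).
Both eigenvalues are positive, so H is positive definite: a local minimum.

local minimum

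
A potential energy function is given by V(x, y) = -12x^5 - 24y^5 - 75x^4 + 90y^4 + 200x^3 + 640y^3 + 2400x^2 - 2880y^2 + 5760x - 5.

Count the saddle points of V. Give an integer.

V separates as a function of x plus a function of y, so ∇V=0 decouples.
∂V/∂x = -60(x - 4)(x + 2)(x + 3)(x + 4) = 0 at x ∈ {-4, -3, -2, 4}; ∂V/∂y = -120y(y - 4)(y - 3)(y + 4) = 0 at y ∈ {-4, 0, 3, 4}.
The Hessian is diagonal: diag(V_xx, V_yy). Second derivatives: V_xx(-4)=960, V_xx(-3)=-420, V_xx(-2)=720, V_xx(4)=-20160; V_yy(-4)=26880, V_yy(0)=-5760, V_yy(3)=2520, V_yy(4)=-3840.
Saddle points occur where the two diagonal entries have opposite signs: (-4, 0), (-4, 4), (-3, -4), (-3, 3), (-2, 0), (-2, 4), (4, -4), (4, 3). Count: 8.

8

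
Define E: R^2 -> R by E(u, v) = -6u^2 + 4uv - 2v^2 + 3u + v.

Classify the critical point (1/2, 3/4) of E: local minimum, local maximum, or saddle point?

local maximum

The Hessian of E is constant: H = [[-12, 4], [4, -4]].
det(H) = (-12)·(-4) − 4² = 32.
det(H) > 0 and tr(H) = -16 < 0, so H is negative definite and the point is a local maximum.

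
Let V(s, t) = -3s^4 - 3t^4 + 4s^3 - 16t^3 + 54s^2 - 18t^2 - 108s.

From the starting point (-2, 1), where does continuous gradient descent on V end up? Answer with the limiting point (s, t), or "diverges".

diverges

V is separable, so gradient descent decouples: s follows -∂V/∂s, t follows -∂V/∂t.
∂V/∂s = -12(s - 3)(s - 1)(s + 3); at s=-2 this is -180, so s increases.
∂V/∂t = -12t(t + 1)(t + 3); at t=1 this is -96, so t increases.
The t-coordinate has no critical point in that direction and runs off to infinity.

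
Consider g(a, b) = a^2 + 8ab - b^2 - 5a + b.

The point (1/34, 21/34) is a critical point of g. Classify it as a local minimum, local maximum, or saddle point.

saddle point

The Hessian of g is constant: H = [[2, 8], [8, -2]].
det(H) = 2·(-2) − 8² = -68.
Since det(H) < 0, H is indefinite and the critical point is a saddle point.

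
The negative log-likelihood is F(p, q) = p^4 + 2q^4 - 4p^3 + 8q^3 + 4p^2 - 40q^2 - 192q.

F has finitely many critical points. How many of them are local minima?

F separates as a function of p plus a function of q, so ∇F=0 decouples.
∂F/∂p = 4p(p - 2)(p - 1) = 0 at p ∈ {0, 1, 2}; ∂F/∂q = 8(q - 3)(q + 2)(q + 4) = 0 at q ∈ {-4, -2, 3}.
The Hessian is diagonal: diag(F_pp, F_qq). Second derivatives: F_pp(0)=8, F_pp(1)=-4, F_pp(2)=8; F_qq(-4)=112, F_qq(-2)=-80, F_qq(3)=280.
Local minima occur where both diagonal entries positive: (0, -4), (0, 3), (2, -4), (2, 3). Count: 4.

4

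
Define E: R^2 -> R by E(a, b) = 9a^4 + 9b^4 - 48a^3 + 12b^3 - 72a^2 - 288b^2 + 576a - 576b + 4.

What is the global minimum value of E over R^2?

E(a,b) separates as P(a) + Q(b) + 4, so its minimum is min P + min Q + 4.
P'(a) = 36(a - 4)(a - 2)(a + 2) vanishes at a ∈ {-2, 2, 4}; Q'(b) = 36(b - 4)(b + 1)(b + 4) vanishes at b ∈ {-4, -1, 4}.
Local minima of P (where P''>0): P(-2)=-912, P(4)=384. Local minima of Q: Q(-4)=-768, Q(4)=-3840.
So the global minimum of E is P(-2) + Q(4) + 4 = -912 − 3840 + 4 = -4748, attained at (-2, 4).

-4748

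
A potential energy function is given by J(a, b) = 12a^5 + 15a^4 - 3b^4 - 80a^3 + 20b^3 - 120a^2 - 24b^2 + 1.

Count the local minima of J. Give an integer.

J separates as a function of a plus a function of b, so ∇J=0 decouples.
∂J/∂a = 60a(a - 2)(a + 1)(a + 2) = 0 at a ∈ {-2, -1, 0, 2}; ∂J/∂b = -12b(b - 4)(b - 1) = 0 at b ∈ {0, 1, 4}.
The Hessian is diagonal: diag(J_aa, J_bb). Second derivatives: J_aa(-2)=-480, J_aa(-1)=180, J_aa(0)=-240, J_aa(2)=1440; J_bb(0)=-48, J_bb(1)=36, J_bb(4)=-144.
Local minima occur where both diagonal entries positive: (-1, 1), (2, 1). Count: 2.

2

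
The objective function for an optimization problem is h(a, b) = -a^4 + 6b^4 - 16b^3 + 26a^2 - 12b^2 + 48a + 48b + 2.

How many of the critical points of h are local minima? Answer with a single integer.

2

h separates as a function of a plus a function of b, so ∇h=0 decouples.
∂h/∂a = -4(a - 4)(a + 1)(a + 3) = 0 at a ∈ {-3, -1, 4}; ∂h/∂b = 24(b - 2)(b - 1)(b + 1) = 0 at b ∈ {-1, 1, 2}.
The Hessian is diagonal: diag(h_aa, h_bb). Second derivatives: h_aa(-3)=-56, h_aa(-1)=40, h_aa(4)=-140; h_bb(-1)=144, h_bb(1)=-48, h_bb(2)=72.
Local minima occur where both diagonal entries positive: (-1, -1), (-1, 2). Count: 2.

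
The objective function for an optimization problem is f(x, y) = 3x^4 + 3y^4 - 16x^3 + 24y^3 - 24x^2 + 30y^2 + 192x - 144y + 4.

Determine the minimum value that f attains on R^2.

f(x,y) separates as P(x) + Q(y) + 4, so its minimum is min P + min Q + 4.
P'(x) = 12(x - 4)(x - 2)(x + 2) vanishes at x ∈ {-2, 2, 4}; Q'(y) = 12(y - 1)(y + 3)(y + 4) vanishes at y ∈ {-4, -3, 1}.
Local minima of P (where P''>0): P(-2)=-304, P(4)=128. Local minima of Q: Q(-4)=288, Q(1)=-87.
So the global minimum of f is P(-2) + Q(1) + 4 = -304 − 87 + 4 = -387, attained at (-2, 1).

-387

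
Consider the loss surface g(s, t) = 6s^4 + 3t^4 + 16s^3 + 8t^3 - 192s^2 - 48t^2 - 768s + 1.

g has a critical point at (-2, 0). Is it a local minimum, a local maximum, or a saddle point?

The mixed partial ∂²g/∂s∂t is 0, so the Hessian at any point is diag(g_ss, g_tt) = diag(24(3s^2 + 4s - 16), 12(3t^2 + 4t - 8)).
At (-2, 0): H = diag(-288, -96).
Both eigenvalues are negative, so H is negative definite: a local maximum.

local maximum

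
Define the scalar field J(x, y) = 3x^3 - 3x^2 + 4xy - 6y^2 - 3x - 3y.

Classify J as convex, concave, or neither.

The term 3x^3 is cubic, so the Hessian is not constant.
∂²J/∂x² = 18x - 6, which takes both signs as x varies (negative for sufficiently negative x). A diagonal entry of the Hessian changing sign means the Hessian is neither positive- nor negative-semidefinite on all of R^2.

neither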